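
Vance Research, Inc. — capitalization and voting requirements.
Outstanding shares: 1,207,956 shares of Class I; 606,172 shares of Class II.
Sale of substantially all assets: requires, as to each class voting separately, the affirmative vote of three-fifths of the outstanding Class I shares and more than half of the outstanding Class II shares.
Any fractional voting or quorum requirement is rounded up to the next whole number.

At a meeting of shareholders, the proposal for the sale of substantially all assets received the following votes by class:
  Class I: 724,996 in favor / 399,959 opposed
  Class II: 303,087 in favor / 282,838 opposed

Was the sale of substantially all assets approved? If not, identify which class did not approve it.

Approved — every class gave the required vote.

Class I: 3/5 of 1207956 = 724773.60, rounded up to 724774; 724,774 required, 724,996 in favor — approved.
Class II: a majority of 606172 is 303087; 303,087 required, 303,087 in favor — approved.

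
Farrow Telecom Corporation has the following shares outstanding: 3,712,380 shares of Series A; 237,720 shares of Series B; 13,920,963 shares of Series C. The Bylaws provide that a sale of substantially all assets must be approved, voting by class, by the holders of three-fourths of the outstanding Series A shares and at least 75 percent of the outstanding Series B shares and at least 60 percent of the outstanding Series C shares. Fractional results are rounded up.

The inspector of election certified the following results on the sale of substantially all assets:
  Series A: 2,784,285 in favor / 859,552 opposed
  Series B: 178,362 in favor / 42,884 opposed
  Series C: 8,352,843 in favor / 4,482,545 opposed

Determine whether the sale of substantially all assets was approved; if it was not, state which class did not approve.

Series A: 3/4 of 3712380 = 2784285; 2,784,285 required, 2,784,285 in favor — approved.
Series B: 3/4 of 237720 = 178290; 178,290 required, 178,362 in favor — approved.
Series C: 3/5 of 13920963 = 8352577.80, rounded up to 8352578; 8,352,578 required, 8,352,843 in favor — approved.

Approved — every class gave the required vote.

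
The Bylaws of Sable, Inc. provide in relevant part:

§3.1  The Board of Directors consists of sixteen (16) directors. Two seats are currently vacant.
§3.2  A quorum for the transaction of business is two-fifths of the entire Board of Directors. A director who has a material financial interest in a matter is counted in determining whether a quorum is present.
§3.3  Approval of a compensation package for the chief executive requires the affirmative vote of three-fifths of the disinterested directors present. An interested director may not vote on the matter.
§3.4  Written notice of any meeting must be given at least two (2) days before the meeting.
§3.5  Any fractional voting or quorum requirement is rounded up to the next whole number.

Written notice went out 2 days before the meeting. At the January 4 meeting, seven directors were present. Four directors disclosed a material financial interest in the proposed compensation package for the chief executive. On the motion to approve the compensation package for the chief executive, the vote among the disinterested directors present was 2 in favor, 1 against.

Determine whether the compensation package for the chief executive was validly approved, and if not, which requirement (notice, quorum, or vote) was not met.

Notice: 2 days given; 2 required (2 ≥ 2). Satisfied.
Quorum: 7 present (interested directors count toward quorum); quorum is 7. Satisfied.
Vote: the compensation package for the chief executive requires three-fifths of the disinterested directors present (7 − 4 = 3). 3/5 of 3 = 1.80, rounded up to 2, so 2 affirmative votes are needed; 2 voted in favor. Satisfied.

Valid — all requirements satisfied.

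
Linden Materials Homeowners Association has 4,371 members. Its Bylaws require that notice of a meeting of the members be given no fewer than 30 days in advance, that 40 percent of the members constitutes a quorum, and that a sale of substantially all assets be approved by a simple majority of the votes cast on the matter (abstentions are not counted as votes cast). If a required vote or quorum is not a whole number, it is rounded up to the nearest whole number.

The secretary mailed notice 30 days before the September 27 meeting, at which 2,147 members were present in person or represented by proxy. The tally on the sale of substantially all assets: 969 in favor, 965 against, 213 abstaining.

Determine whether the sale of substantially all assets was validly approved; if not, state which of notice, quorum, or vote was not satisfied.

Notice: 30 days given; 30 required. Satisfied.
Quorum: 40% of 4,371 = 1,748.40, rounded up to 1,749; 2,147 present. Satisfied.
Vote: requires a majority of the votes cast (2,147 − 213 abstaining = 1,934); a majority of 1934 is 968, so 968 needed; 969 in favor. Satisfied.

Valid — all requirements satisfied.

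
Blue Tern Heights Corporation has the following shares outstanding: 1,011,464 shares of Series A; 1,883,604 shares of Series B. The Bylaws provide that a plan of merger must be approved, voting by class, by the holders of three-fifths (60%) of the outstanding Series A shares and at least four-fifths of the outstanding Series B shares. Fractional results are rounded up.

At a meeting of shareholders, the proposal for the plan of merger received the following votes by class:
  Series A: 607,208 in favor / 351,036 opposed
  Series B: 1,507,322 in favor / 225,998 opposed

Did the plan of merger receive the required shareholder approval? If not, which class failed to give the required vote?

Approved — every class gave the required vote.

Series A: 3/5 of 1011464 = 606878.40, rounded up to 606879; 606,879 required, 607,208 in favor — approved.
Series B: 4/5 of 1883604 = 1506883.20, rounded up to 1506884; 1,506,884 required, 1,507,322 in favor — approved.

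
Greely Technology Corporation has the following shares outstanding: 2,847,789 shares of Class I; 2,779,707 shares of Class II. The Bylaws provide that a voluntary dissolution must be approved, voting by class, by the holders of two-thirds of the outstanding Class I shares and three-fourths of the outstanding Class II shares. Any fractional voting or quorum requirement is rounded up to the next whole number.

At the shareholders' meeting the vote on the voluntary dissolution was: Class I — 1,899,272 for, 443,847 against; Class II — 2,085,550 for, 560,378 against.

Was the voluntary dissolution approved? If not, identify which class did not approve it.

Class I: 2/3 of 2847789 = 1898526; 1,898,526 required, 1,899,272 in favor — approved.
Class II: 3/4 of 2779707 = 2084780.25, rounded up to 2084781; 2,084,781 required, 2,085,550 in favor — approved.

Approved — every class gave the required vote.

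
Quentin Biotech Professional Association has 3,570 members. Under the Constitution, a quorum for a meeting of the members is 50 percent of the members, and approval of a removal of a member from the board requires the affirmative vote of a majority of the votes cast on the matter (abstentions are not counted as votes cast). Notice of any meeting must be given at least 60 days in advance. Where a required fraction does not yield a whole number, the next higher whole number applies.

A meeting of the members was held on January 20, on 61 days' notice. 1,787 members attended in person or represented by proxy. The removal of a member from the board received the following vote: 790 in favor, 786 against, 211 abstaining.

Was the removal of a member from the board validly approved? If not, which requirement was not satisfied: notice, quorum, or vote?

Valid — all requirements satisfied.

Notice: 61 days given; 60 required. Satisfied.
Quorum: 50% of 3,570 = 1,785; 1,787 present. Satisfied.
Vote: requires a majority of the votes cast (1,787 − 211 abstaining = 1,576); a majority of 1576 is 789, so 789 needed; 790 in favor. Satisfied.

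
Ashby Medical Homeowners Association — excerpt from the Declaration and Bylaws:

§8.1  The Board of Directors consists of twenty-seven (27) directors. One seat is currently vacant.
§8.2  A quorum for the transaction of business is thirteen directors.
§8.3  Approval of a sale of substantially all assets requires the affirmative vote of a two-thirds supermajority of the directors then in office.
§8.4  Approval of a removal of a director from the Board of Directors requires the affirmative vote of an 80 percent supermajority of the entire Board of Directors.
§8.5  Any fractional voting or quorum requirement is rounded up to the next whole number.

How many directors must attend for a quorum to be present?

The quorum is fixed at 13.

13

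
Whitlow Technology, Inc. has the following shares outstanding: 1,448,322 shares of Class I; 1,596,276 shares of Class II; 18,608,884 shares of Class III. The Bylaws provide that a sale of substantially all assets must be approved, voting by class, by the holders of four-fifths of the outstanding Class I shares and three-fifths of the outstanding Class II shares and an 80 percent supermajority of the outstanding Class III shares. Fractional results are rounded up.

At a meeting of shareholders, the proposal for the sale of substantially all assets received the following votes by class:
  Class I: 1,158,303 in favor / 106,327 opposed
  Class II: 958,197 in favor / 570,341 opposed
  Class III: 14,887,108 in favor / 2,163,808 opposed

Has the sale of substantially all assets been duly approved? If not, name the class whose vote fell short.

Class I: 4/5 of 1448322 = 1158657.60, rounded up to 1158658; 1,158,658 required, 1,158,303 in favor — not approved.
Class II: 3/5 of 1596276 = 957765.60, rounded up to 957766; 957,766 required, 958,197 in favor — approved.
Class III: 4/5 of 18608884 = 14887107.20, rounded up to 14887108; 14,887,108 required, 14,887,108 in favor — approved.

Not approved — the Class I shares did not give the required vote.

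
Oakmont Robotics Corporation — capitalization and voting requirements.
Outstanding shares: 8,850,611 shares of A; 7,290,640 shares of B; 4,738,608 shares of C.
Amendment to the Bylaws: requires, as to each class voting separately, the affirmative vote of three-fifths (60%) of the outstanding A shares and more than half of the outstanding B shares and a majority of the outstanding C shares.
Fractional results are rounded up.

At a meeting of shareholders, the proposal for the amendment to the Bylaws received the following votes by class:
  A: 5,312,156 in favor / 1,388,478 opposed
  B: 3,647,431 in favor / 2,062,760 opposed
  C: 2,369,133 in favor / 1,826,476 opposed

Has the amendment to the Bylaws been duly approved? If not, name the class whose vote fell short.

Not approved — the C shares did not give the required vote.

A: 3/5 of 8850611 = 5310366.60, rounded up to 5310367; 5,310,367 required, 5,312,156 in favor — approved.
B: a majority of 7290640 is 3645321; 3,645,321 required, 3,647,431 in favor — approved.
C: a majority of 4738608 is 2369305; 2,369,305 required, 2,369,133 in favor — not approved.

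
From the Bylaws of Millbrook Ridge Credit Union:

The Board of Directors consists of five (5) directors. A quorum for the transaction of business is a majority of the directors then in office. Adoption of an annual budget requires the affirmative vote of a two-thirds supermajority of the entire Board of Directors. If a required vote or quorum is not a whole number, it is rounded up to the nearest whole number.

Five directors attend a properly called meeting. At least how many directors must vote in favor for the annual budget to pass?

4

The annual budget requires two-thirds of the entire Board of Directors (5).
2/3 of 5 = 3.33, rounded up to 4.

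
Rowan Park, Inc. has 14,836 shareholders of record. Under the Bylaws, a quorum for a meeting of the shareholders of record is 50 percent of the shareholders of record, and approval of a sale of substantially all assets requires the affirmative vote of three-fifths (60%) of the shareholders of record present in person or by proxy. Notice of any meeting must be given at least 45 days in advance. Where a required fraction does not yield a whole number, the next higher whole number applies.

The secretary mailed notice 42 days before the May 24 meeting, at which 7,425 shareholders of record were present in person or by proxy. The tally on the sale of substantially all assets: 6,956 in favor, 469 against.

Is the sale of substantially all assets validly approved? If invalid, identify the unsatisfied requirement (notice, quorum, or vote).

Notice: 42 days given; 45 required. Not satisfied.
Quorum: 50% of 14,836 = 7,418; 7,425 present. Satisfied.
Vote: requires three-fifths of those present (7,425); 3/5 of 7425 = 4455, so 4,455 needed; 6,956 in favor. Satisfied.

Invalid — notice requirement not satisfied.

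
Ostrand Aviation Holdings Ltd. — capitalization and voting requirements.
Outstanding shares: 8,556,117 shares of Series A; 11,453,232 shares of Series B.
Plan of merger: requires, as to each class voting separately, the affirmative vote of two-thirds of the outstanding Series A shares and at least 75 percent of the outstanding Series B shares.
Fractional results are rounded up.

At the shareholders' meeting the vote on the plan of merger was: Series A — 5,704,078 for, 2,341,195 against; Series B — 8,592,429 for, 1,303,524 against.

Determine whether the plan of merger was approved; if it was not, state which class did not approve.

Series A: 2/3 of 8556117 = 5704078; 5,704,078 required, 5,704,078 in favor — approved.
Series B: 3/4 of 11453232 = 8589924; 8,589,924 required, 8,592,429 in favor — approved.

Approved — every class gave the required vote.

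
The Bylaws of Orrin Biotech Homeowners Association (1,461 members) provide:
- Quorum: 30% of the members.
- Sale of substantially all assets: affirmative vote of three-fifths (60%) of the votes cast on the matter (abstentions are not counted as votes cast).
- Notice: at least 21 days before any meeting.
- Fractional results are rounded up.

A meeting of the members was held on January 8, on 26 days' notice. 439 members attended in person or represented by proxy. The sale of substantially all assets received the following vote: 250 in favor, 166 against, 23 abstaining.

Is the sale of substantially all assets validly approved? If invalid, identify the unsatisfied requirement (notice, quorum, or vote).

Notice: 26 days given; 21 required. Satisfied.
Quorum: 30% of 1,461 = 438.30, rounded up to 439; 439 present. Satisfied.
Vote: requires three-fifths of the votes cast (439 − 23 abstaining = 416); 3/5 of 416 = 249.60, rounded up to 250, so 250 needed; 250 in favor. Satisfied.

Valid — all requirements satisfied.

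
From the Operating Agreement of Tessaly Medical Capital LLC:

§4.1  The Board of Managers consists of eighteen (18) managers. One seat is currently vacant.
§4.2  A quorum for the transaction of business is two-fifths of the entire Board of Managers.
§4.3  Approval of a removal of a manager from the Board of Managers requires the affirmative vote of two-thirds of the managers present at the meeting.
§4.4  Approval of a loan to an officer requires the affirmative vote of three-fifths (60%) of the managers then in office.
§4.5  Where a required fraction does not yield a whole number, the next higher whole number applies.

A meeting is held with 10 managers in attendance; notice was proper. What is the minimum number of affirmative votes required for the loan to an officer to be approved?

The loan to an officer requires three-fifths of the managers then in office (17).
3/5 of 17 = 10.20, rounded up to 11.
(Only 10 can vote, so the loan to an officer cannot pass at this meeting, but the required vote is still 11.)

11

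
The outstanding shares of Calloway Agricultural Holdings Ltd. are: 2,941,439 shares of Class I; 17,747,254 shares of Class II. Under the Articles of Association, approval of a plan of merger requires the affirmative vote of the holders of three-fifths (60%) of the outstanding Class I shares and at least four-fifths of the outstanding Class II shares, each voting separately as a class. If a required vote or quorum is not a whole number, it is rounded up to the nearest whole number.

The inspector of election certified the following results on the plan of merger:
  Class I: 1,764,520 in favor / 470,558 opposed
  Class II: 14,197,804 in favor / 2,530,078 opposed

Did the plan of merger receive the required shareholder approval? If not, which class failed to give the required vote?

Not approved — the Class I shares did not give the required vote.

Class I: 3/5 of 2941439 = 1764863.40, rounded up to 1764864; 1,764,864 required, 1,764,520 in favor — not approved.
Class II: 4/5 of 17747254 = 14197803.20, rounded up to 14197804; 14,197,804 required, 14,197,804 in favor — approved.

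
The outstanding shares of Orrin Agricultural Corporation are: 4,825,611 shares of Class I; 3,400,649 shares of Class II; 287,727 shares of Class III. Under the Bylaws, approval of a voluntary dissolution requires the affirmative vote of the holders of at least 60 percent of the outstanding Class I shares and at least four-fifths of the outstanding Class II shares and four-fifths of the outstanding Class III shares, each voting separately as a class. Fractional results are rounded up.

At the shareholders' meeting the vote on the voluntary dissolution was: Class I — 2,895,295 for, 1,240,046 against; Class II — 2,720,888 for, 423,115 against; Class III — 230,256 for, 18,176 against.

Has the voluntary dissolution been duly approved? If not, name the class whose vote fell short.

Not approved — the Class I shares did not give the required vote.

Class I: 3/5 of 4825611 = 2895366.60, rounded up to 2895367; 2,895,367 required, 2,895,295 in favor — not approved.
Class II: 4/5 of 3400649 = 2720519.20, rounded up to 2720520; 2,720,520 required, 2,720,888 in favor — approved.
Class III: 4/5 of 287727 = 230181.60, rounded up to 230182; 230,182 required, 230,256 in favor — approved.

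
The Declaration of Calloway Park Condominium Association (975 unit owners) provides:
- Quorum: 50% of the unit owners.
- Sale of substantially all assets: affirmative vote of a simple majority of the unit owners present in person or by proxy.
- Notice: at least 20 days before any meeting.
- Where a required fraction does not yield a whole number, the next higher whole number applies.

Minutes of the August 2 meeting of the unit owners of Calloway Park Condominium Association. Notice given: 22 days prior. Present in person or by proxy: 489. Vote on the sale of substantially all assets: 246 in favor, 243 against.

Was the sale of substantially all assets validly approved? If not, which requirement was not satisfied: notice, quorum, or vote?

Valid — all requirements satisfied.

Notice: 22 days given; 20 required. Satisfied.
Quorum: 50% of 975 = 487.50, rounded up to 488; 489 present. Satisfied.
Vote: requires a majority of those present (489); a majority of 489 is 245, so 245 needed; 246 in favor. Satisfied.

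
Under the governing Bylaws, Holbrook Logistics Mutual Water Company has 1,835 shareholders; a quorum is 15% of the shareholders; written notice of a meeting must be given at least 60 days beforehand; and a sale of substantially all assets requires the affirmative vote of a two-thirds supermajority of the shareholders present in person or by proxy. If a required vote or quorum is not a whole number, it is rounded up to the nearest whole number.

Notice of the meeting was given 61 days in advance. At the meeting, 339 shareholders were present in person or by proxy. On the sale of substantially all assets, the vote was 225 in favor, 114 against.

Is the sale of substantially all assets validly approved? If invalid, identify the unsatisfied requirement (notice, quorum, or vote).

Notice: 61 days given; 60 required. Satisfied.
Quorum: 15% of 1,835 = 275.25, rounded up to 276; 339 present. Satisfied.
Vote: requires two-thirds of those present (339); 2/3 of 339 = 226, so 226 needed; 225 in favor. Not satisfied.

Invalid — vote requirement not satisfied.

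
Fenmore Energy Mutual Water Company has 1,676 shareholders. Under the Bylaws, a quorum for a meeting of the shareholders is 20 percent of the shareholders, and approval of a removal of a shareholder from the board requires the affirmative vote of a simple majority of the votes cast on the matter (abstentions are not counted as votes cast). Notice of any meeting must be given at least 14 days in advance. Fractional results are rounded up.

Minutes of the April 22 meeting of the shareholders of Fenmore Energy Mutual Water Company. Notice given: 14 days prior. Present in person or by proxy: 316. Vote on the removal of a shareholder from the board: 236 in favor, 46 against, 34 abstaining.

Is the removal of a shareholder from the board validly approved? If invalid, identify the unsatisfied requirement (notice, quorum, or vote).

Invalid — quorum requirement not satisfied.

Notice: 14 days given; 14 required. Satisfied.
Quorum: 20% of 1,676 = 335.20, rounded up to 336; 316 present. Not satisfied.
Vote: requires a majority of the votes cast (316 − 34 abstaining = 282); a majority of 282 is 142, so 142 needed; 236 in favor. Satisfied.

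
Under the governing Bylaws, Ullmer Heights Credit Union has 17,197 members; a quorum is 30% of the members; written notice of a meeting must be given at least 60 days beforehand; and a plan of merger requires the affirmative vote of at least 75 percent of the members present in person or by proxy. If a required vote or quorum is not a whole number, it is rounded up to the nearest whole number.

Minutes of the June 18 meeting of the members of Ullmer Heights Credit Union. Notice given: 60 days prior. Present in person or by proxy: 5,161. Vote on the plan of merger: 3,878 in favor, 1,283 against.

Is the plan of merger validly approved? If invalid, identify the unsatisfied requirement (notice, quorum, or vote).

Valid — all requirements satisfied.

Notice: 60 days given; 60 required. Satisfied.
Quorum: 30% of 17,197 = 5,159.10, rounded up to 5,160; 5,161 present. Satisfied.
Vote: requires three-fourths of those present (5,161); 3/4 of 5161 = 3870.75, rounded up to 3871, so 3,871 needed; 3,878 in favor. Satisfied.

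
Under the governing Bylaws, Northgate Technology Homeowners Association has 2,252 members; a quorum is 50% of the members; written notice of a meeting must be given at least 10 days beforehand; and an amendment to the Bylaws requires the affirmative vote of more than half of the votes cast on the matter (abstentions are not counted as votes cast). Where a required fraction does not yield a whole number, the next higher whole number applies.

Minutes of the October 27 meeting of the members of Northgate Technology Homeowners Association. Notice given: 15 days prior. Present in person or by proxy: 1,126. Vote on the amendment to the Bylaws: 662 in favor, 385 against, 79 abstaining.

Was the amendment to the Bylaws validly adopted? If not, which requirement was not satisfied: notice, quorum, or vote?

Notice: 15 days given; 10 required. Satisfied.
Quorum: 50% of 2,252 = 1,126; 1,126 present. Satisfied.
Vote: requires a majority of the votes cast (1,126 − 79 abstaining = 1,047); a majority of 1047 is 524, so 524 needed; 662 in favor. Satisfied.

Valid — all requirements satisfied.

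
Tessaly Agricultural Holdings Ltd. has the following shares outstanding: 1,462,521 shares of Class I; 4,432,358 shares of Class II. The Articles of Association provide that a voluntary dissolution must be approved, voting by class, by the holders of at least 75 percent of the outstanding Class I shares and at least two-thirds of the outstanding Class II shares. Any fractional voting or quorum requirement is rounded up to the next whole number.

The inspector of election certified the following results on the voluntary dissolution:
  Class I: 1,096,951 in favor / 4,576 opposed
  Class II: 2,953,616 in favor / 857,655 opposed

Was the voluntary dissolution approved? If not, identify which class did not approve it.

Class I: 3/4 of 1462521 = 1096890.75, rounded up to 1096891; 1,096,891 required, 1,096,951 in favor — approved.
Class II: 2/3 of 4432358 = 2954905.33, rounded up to 2954906; 2,954,906 required, 2,953,616 in favor — not approved.

Not approved — the Class II shares did not give the required vote.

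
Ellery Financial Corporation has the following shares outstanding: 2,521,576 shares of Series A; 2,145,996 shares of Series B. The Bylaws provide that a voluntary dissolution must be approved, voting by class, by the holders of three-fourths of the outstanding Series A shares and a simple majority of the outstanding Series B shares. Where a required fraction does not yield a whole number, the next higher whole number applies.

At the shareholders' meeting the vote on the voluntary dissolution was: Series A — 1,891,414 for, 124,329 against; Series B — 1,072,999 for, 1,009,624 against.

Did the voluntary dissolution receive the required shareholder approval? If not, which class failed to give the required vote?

Approved — every class gave the required vote.

Series A: 3/4 of 2521576 = 1891182; 1,891,182 required, 1,891,414 in favor — approved.
Series B: a majority of 2145996 is 1072999; 1,072,999 required, 1,072,999 in favor — approved.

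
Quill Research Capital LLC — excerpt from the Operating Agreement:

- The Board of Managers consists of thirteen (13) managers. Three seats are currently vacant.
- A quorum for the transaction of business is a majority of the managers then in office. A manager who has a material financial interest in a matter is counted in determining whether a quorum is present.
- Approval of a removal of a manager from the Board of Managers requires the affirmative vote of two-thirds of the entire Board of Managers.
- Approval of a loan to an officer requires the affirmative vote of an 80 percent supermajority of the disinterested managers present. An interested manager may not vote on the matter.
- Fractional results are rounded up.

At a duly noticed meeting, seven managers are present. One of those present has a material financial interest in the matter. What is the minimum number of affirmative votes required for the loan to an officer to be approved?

5

The loan to an officer requires four-fifths of the disinterested managers present (7 − 1 = 6).
4/5 of 6 = 4.80, rounded up to 5.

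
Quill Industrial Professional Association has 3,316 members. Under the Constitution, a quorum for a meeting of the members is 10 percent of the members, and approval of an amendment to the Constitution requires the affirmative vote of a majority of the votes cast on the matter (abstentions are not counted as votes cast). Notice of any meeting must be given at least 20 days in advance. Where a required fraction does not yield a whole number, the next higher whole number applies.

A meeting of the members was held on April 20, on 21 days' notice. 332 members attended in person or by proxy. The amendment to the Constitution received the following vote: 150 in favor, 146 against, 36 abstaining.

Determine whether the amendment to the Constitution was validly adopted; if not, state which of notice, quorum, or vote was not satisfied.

Notice: 21 days given; 20 required. Satisfied.
Quorum: 10% of 3,316 = 331.60, rounded up to 332; 332 present. Satisfied.
Vote: requires a majority of the votes cast (332 − 36 abstaining = 296); a majority of 296 is 149, so 149 needed; 150 in favor. Satisfied.

Valid — all requirements satisfied.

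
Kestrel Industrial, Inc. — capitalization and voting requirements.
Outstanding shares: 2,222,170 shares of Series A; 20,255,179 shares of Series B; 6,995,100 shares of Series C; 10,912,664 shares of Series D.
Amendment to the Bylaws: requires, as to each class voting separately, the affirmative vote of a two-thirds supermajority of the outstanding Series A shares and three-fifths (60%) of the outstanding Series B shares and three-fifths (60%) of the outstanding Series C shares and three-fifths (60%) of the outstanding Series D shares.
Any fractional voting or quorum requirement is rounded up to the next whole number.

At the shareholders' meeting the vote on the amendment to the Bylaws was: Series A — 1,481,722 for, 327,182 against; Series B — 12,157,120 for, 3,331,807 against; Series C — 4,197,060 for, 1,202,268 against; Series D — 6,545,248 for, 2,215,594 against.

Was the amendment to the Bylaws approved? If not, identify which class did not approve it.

Not approved — the Series D shares did not give the required vote.

Series A: 2/3 of 2222170 = 1481446.67, rounded up to 1481447; 1,481,447 required, 1,481,722 in favor — approved.
Series B: 3/5 of 20255179 = 12153107.40, rounded up to 12153108; 12,153,108 required, 12,157,120 in favor — approved.
Series C: 3/5 of 6995100 = 4197060; 4,197,060 required, 4,197,060 in favor — approved.
Series D: 3/5 of 10912664 = 6547598.40, rounded up to 6547599; 6,547,599 required, 6,545,248 in favor — not approved.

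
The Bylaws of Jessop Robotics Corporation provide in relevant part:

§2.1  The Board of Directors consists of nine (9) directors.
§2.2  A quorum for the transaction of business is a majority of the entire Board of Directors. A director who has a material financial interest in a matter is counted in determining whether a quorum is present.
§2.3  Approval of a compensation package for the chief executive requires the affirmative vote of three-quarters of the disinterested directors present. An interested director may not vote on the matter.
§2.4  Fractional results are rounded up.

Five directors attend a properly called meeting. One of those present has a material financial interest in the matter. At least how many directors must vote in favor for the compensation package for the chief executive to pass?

The compensation package for the chief executive requires three-fourths of the disinterested directors present (5 − 1 = 4).
3/4 of 4 = 3.

3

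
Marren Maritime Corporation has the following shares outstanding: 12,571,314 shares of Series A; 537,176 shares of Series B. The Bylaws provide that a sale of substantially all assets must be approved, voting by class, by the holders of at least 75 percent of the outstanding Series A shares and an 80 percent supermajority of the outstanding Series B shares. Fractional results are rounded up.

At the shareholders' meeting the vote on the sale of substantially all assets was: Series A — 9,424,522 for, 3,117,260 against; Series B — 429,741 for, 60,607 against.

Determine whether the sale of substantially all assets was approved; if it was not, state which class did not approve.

Not approved — the Series A shares did not give the required vote.

Series A: 3/4 of 12571314 = 9428485.50, rounded up to 9428486; 9,428,486 required, 9,424,522 in favor — not approved.
Series B: 4/5 of 537176 = 429740.80, rounded up to 429741; 429,741 required, 429,741 in favor — approved.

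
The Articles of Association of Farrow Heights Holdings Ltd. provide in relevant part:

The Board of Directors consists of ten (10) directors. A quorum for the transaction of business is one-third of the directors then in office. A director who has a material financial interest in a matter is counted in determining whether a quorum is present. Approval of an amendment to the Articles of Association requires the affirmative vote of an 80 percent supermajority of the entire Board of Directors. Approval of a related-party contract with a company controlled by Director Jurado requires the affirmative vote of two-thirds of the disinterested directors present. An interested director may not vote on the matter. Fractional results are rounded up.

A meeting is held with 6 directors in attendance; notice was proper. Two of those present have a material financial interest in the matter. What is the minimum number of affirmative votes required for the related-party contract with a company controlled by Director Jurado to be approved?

3

The related-party contract with a company controlled by Director Jurado requires two-thirds of the disinterested directors present (6 − 2 = 4).
2/3 of 4 = 2.67, rounded up to 3.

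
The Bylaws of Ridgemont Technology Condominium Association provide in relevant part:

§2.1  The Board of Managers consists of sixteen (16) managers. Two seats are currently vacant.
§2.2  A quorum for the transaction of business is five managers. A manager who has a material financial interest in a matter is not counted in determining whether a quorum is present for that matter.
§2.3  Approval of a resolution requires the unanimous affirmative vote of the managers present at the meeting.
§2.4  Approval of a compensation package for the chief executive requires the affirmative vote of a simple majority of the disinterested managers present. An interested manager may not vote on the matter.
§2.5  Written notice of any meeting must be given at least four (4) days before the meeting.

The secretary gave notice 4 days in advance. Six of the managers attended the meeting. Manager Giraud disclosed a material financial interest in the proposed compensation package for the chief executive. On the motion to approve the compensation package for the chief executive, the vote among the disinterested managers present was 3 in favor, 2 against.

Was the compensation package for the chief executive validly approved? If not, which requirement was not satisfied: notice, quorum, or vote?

Notice: 4 days given; 4 required (4 ≥ 4). Satisfied.
Quorum: 6 present, but the 1 interested manager does not count, leaving 5. Quorum is 5. Satisfied.
Vote: the compensation package for the chief executive requires a majority of the disinterested managers present (6 − 1 = 5). A majority of 5 is 3, so 3 affirmative votes are needed; 3 voted in favor. Satisfied.

Valid — all requirements satisfied.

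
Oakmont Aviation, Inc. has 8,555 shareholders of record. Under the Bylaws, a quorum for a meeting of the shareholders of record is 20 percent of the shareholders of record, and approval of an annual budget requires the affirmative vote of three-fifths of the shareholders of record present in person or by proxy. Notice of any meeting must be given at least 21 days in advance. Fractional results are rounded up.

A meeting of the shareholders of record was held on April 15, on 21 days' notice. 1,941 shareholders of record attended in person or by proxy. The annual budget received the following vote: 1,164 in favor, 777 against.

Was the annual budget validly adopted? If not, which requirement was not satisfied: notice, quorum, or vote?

Invalid — vote requirement not satisfied.

Notice: 21 days given; 21 required. Satisfied.
Quorum: 20% of 8,555 = 1,711; 1,941 present. Satisfied.
Vote: requires three-fifths of those present (1,941); 3/5 of 1941 = 1164.60, rounded up to 1165, so 1,165 needed; 1,164 in favor. Not satisfied.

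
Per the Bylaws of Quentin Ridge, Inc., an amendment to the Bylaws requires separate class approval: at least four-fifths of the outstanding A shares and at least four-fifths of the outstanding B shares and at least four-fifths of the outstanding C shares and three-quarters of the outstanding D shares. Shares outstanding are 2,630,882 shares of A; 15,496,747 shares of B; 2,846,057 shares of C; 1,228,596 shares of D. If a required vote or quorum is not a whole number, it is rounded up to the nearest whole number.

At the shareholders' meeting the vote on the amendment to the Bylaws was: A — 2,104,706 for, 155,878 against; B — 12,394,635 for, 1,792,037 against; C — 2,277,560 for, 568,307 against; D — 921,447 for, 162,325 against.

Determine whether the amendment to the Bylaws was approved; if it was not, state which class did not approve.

Not approved — the B shares did not give the required vote.

A: 4/5 of 2630882 = 2104705.60, rounded up to 2104706; 2,104,706 required, 2,104,706 in favor — approved.
B: 4/5 of 15496747 = 12397397.60, rounded up to 12397398; 12,397,398 required, 12,394,635 in favor — not approved.
C: 4/5 of 2846057 = 2276845.60, rounded up to 2276846; 2,276,846 required, 2,277,560 in favor — approved.
D: 3/4 of 1228596 = 921447; 921,447 required, 921,447 in favor — approved.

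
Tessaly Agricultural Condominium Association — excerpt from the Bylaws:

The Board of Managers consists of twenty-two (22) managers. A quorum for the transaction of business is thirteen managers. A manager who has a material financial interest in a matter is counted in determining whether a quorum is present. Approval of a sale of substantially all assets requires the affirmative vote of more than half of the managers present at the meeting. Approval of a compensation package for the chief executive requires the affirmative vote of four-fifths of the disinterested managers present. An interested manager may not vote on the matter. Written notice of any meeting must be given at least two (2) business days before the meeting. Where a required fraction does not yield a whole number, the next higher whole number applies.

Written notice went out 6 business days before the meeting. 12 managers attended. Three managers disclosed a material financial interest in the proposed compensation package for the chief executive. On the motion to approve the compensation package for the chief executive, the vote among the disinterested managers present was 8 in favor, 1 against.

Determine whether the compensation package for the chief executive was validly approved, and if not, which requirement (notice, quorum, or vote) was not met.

Notice: 6 business days given; 2 required (6 ≥ 2). Satisfied.
Quorum: 12 present (interested managers count toward quorum); quorum is 13. Not satisfied.
Vote: the compensation package for the chief executive requires four-fifths of the disinterested managers present (12 − 3 = 9). 4/5 of 9 = 7.20, rounded up to 8, so 8 affirmative votes are needed; 8 voted in favor. Satisfied. (Moot — without a quorum no business can be validly transacted.)

Invalid — quorum requirement not satisfied.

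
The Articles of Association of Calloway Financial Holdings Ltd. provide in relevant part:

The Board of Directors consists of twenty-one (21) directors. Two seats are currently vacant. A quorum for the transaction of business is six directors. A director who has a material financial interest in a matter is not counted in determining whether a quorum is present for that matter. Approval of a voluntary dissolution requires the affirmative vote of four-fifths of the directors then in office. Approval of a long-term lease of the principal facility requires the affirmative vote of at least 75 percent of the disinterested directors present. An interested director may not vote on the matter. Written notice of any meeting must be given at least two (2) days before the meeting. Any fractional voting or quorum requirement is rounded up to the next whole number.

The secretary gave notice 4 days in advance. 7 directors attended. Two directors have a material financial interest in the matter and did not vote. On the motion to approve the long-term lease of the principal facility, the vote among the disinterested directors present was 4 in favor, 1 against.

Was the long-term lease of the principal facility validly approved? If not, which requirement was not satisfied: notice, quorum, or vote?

Notice: 4 days given; 2 required (4 ≥ 2). Satisfied.
Quorum: 7 present, but the 2 interested directors do not count, leaving 5. Quorum is 6. Not satisfied.
Vote: the long-term lease of the principal facility requires three-fourths of the disinterested directors present (7 − 2 = 5). 3/4 of 5 = 3.75, rounded up to 4, so 4 affirmative votes are needed; 4 voted in favor. Satisfied. (Moot — without a quorum no business can be validly transacted.)

Invalid — quorum requirement not satisfied.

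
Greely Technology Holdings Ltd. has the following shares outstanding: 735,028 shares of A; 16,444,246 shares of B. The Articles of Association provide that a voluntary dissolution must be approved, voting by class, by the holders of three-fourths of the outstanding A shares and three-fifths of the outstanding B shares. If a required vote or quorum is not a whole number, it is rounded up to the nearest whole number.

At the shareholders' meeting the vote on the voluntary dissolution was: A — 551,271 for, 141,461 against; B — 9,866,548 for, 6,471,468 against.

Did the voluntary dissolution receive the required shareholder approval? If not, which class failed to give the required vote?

A: 3/4 of 735028 = 551271; 551,271 required, 551,271 in favor — approved.
B: 3/5 of 16444246 = 9866547.60, rounded up to 9866548; 9,866,548 required, 9,866,548 in favor — approved.

Approved — every class gave the required vote.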